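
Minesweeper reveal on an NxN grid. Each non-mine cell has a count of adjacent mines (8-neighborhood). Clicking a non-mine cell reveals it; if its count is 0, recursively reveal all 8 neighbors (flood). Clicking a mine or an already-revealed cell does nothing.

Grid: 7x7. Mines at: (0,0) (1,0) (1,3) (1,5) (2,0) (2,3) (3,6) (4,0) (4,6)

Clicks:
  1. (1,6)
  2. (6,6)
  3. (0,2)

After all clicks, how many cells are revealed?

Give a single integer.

Click 1 (1,6) count=1: revealed 1 new [(1,6)] -> total=1
Click 2 (6,6) count=0: revealed 24 new [(3,1) (3,2) (3,3) (3,4) (3,5) (4,1) (4,2) (4,3) (4,4) (4,5) (5,0) (5,1) (5,2) (5,3) (5,4) (5,5) (5,6) (6,0) (6,1) (6,2) (6,3) (6,4) (6,5) (6,6)] -> total=25
Click 3 (0,2) count=1: revealed 1 new [(0,2)] -> total=26

Answer: 26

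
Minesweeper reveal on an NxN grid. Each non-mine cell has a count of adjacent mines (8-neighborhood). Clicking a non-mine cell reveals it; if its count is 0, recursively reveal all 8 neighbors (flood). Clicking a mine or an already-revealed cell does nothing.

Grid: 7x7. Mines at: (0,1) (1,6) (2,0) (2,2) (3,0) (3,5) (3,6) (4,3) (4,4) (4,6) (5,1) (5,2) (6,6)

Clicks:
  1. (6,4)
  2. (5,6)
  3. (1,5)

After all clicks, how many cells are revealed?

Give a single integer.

Click 1 (6,4) count=0: revealed 6 new [(5,3) (5,4) (5,5) (6,3) (6,4) (6,5)] -> total=6
Click 2 (5,6) count=2: revealed 1 new [(5,6)] -> total=7
Click 3 (1,5) count=1: revealed 1 new [(1,5)] -> total=8

Answer: 8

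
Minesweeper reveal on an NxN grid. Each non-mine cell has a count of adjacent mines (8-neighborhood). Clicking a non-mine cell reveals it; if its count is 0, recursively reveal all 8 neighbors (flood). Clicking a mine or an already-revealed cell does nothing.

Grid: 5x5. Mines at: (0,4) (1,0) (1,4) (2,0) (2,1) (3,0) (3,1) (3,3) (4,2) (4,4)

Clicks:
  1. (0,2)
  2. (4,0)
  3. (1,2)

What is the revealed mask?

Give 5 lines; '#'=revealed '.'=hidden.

Answer: .###.
.###.
.....
.....
#....

Derivation:
Click 1 (0,2) count=0: revealed 6 new [(0,1) (0,2) (0,3) (1,1) (1,2) (1,3)] -> total=6
Click 2 (4,0) count=2: revealed 1 new [(4,0)] -> total=7
Click 3 (1,2) count=1: revealed 0 new [(none)] -> total=7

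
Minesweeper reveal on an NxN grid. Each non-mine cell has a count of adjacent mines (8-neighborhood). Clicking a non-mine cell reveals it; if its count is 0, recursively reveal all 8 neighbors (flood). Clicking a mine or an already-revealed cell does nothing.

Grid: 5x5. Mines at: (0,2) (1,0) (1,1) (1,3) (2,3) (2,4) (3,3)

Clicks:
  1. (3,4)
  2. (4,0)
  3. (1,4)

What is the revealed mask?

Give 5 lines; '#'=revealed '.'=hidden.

Click 1 (3,4) count=3: revealed 1 new [(3,4)] -> total=1
Click 2 (4,0) count=0: revealed 9 new [(2,0) (2,1) (2,2) (3,0) (3,1) (3,2) (4,0) (4,1) (4,2)] -> total=10
Click 3 (1,4) count=3: revealed 1 new [(1,4)] -> total=11

Answer: .....
....#
###..
###.#
###..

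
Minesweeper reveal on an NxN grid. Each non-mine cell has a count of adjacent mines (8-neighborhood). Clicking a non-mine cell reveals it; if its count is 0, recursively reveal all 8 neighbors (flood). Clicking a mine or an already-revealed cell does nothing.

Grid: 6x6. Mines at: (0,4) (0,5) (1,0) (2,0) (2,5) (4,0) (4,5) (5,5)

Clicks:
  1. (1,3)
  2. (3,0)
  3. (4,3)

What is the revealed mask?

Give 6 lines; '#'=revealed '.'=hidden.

Answer: .###..
.####.
.####.
#####.
.####.
.####.

Derivation:
Click 1 (1,3) count=1: revealed 1 new [(1,3)] -> total=1
Click 2 (3,0) count=2: revealed 1 new [(3,0)] -> total=2
Click 3 (4,3) count=0: revealed 22 new [(0,1) (0,2) (0,3) (1,1) (1,2) (1,4) (2,1) (2,2) (2,3) (2,4) (3,1) (3,2) (3,3) (3,4) (4,1) (4,2) (4,3) (4,4) (5,1) (5,2) (5,3) (5,4)] -> total=24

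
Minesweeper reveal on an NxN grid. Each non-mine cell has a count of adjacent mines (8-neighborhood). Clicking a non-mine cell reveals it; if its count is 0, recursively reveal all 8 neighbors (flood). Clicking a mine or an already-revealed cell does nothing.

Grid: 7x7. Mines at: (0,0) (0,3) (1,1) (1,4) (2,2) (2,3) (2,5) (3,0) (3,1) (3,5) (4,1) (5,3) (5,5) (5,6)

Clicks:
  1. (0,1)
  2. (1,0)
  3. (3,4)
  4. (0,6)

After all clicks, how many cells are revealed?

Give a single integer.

Click 1 (0,1) count=2: revealed 1 new [(0,1)] -> total=1
Click 2 (1,0) count=2: revealed 1 new [(1,0)] -> total=2
Click 3 (3,4) count=3: revealed 1 new [(3,4)] -> total=3
Click 4 (0,6) count=0: revealed 4 new [(0,5) (0,6) (1,5) (1,6)] -> total=7

Answer: 7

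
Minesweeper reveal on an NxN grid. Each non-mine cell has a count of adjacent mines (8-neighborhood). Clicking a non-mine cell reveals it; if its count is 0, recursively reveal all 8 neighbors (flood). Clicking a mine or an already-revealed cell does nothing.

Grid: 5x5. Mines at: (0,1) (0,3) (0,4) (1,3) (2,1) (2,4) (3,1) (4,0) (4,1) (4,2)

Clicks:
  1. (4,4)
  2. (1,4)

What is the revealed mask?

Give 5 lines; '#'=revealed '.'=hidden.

Click 1 (4,4) count=0: revealed 4 new [(3,3) (3,4) (4,3) (4,4)] -> total=4
Click 2 (1,4) count=4: revealed 1 new [(1,4)] -> total=5

Answer: .....
....#
.....
...##
...##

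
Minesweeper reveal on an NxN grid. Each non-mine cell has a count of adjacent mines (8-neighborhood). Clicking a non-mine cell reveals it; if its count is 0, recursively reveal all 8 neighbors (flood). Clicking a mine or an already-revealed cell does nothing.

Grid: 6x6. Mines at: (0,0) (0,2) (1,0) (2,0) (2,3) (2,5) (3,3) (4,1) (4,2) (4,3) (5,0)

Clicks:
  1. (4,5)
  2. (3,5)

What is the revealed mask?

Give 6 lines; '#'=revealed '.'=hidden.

Answer: ......
......
......
....##
....##
....##

Derivation:
Click 1 (4,5) count=0: revealed 6 new [(3,4) (3,5) (4,4) (4,5) (5,4) (5,5)] -> total=6
Click 2 (3,5) count=1: revealed 0 new [(none)] -> total=6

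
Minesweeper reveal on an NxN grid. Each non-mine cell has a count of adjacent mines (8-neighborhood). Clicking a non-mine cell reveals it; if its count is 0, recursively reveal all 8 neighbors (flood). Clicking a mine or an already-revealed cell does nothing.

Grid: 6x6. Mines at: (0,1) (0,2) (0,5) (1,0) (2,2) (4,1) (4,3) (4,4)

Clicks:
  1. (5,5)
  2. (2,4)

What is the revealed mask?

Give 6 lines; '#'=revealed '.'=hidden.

Click 1 (5,5) count=1: revealed 1 new [(5,5)] -> total=1
Click 2 (2,4) count=0: revealed 9 new [(1,3) (1,4) (1,5) (2,3) (2,4) (2,5) (3,3) (3,4) (3,5)] -> total=10

Answer: ......
...###
...###
...###
......
.....#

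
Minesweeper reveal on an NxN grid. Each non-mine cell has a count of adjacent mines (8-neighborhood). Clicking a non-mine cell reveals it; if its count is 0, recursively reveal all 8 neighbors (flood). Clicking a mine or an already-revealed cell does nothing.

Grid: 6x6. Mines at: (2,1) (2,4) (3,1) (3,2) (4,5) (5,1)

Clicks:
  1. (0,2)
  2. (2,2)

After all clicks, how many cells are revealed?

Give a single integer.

Answer: 13

Derivation:
Click 1 (0,2) count=0: revealed 12 new [(0,0) (0,1) (0,2) (0,3) (0,4) (0,5) (1,0) (1,1) (1,2) (1,3) (1,4) (1,5)] -> total=12
Click 2 (2,2) count=3: revealed 1 new [(2,2)] -> total=13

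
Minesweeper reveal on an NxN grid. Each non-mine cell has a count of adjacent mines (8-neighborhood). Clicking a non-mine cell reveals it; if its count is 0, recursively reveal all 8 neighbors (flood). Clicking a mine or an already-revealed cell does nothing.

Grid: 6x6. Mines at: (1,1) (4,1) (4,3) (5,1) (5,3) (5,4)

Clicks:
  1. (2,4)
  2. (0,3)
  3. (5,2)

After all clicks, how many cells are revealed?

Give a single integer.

Answer: 19

Derivation:
Click 1 (2,4) count=0: revealed 18 new [(0,2) (0,3) (0,4) (0,5) (1,2) (1,3) (1,4) (1,5) (2,2) (2,3) (2,4) (2,5) (3,2) (3,3) (3,4) (3,5) (4,4) (4,5)] -> total=18
Click 2 (0,3) count=0: revealed 0 new [(none)] -> total=18
Click 3 (5,2) count=4: revealed 1 new [(5,2)] -> total=19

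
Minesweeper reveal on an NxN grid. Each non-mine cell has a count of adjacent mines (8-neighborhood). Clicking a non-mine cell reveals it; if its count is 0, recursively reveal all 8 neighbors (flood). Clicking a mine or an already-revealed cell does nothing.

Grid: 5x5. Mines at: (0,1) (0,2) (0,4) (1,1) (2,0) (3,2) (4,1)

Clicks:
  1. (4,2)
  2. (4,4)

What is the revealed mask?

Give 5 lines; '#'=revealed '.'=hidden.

Click 1 (4,2) count=2: revealed 1 new [(4,2)] -> total=1
Click 2 (4,4) count=0: revealed 8 new [(1,3) (1,4) (2,3) (2,4) (3,3) (3,4) (4,3) (4,4)] -> total=9

Answer: .....
...##
...##
...##
..###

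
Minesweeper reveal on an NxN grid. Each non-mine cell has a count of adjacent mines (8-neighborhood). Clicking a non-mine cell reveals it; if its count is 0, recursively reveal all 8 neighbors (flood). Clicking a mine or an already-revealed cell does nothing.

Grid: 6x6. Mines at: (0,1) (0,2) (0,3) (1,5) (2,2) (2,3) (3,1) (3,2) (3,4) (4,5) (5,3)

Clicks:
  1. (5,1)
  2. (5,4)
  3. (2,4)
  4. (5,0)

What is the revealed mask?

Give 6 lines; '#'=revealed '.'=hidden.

Click 1 (5,1) count=0: revealed 6 new [(4,0) (4,1) (4,2) (5,0) (5,1) (5,2)] -> total=6
Click 2 (5,4) count=2: revealed 1 new [(5,4)] -> total=7
Click 3 (2,4) count=3: revealed 1 new [(2,4)] -> total=8
Click 4 (5,0) count=0: revealed 0 new [(none)] -> total=8

Answer: ......
......
....#.
......
###...
###.#.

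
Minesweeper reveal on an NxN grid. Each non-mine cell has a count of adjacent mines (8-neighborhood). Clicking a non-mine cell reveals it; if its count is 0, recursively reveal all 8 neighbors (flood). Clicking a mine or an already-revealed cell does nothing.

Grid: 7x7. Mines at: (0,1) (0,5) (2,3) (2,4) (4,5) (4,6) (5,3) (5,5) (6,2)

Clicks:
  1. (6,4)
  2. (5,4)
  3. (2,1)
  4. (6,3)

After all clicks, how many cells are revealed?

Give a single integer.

Answer: 20

Derivation:
Click 1 (6,4) count=2: revealed 1 new [(6,4)] -> total=1
Click 2 (5,4) count=3: revealed 1 new [(5,4)] -> total=2
Click 3 (2,1) count=0: revealed 17 new [(1,0) (1,1) (1,2) (2,0) (2,1) (2,2) (3,0) (3,1) (3,2) (4,0) (4,1) (4,2) (5,0) (5,1) (5,2) (6,0) (6,1)] -> total=19
Click 4 (6,3) count=2: revealed 1 new [(6,3)] -> total=20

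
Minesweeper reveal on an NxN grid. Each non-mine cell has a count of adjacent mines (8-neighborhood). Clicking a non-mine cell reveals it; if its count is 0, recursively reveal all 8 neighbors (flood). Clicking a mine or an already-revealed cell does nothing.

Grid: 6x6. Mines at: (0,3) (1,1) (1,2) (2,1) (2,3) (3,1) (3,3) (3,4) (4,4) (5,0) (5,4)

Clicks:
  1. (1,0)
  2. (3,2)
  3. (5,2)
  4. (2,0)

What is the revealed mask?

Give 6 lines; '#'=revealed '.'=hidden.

Answer: ......
#.....
#.....
..#...
.###..
.###..

Derivation:
Click 1 (1,0) count=2: revealed 1 new [(1,0)] -> total=1
Click 2 (3,2) count=4: revealed 1 new [(3,2)] -> total=2
Click 3 (5,2) count=0: revealed 6 new [(4,1) (4,2) (4,3) (5,1) (5,2) (5,3)] -> total=8
Click 4 (2,0) count=3: revealed 1 new [(2,0)] -> total=9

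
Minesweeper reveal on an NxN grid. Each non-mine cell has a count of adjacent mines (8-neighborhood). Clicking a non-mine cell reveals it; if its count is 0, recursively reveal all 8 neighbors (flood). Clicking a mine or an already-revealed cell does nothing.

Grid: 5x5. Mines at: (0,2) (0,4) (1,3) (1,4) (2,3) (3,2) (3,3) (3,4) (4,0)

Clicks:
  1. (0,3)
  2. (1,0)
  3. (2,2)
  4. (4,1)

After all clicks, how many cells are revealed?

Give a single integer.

Answer: 11

Derivation:
Click 1 (0,3) count=4: revealed 1 new [(0,3)] -> total=1
Click 2 (1,0) count=0: revealed 8 new [(0,0) (0,1) (1,0) (1,1) (2,0) (2,1) (3,0) (3,1)] -> total=9
Click 3 (2,2) count=4: revealed 1 new [(2,2)] -> total=10
Click 4 (4,1) count=2: revealed 1 new [(4,1)] -> total=11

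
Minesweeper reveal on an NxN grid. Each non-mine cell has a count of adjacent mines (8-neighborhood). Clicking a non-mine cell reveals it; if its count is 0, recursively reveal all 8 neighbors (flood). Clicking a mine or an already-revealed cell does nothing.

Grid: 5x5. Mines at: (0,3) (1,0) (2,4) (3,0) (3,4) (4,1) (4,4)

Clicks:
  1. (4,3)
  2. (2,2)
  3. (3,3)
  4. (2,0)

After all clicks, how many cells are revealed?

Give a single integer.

Answer: 11

Derivation:
Click 1 (4,3) count=2: revealed 1 new [(4,3)] -> total=1
Click 2 (2,2) count=0: revealed 9 new [(1,1) (1,2) (1,3) (2,1) (2,2) (2,3) (3,1) (3,2) (3,3)] -> total=10
Click 3 (3,3) count=3: revealed 0 new [(none)] -> total=10
Click 4 (2,0) count=2: revealed 1 new [(2,0)] -> total=11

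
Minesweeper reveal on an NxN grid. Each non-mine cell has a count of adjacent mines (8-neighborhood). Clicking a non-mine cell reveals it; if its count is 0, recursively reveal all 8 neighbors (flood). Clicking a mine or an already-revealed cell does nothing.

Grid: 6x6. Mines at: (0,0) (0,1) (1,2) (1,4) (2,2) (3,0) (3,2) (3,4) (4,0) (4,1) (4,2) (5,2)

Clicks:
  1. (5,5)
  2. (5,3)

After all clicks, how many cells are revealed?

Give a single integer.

Answer: 6

Derivation:
Click 1 (5,5) count=0: revealed 6 new [(4,3) (4,4) (4,5) (5,3) (5,4) (5,5)] -> total=6
Click 2 (5,3) count=2: revealed 0 new [(none)] -> total=6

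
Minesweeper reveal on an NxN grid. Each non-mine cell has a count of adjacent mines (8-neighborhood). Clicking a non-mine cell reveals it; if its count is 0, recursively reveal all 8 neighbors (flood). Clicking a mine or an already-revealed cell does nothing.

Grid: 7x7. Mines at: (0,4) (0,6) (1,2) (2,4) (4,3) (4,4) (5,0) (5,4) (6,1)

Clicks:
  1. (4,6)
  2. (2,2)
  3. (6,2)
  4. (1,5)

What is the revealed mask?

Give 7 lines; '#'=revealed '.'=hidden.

Click 1 (4,6) count=0: revealed 12 new [(1,5) (1,6) (2,5) (2,6) (3,5) (3,6) (4,5) (4,6) (5,5) (5,6) (6,5) (6,6)] -> total=12
Click 2 (2,2) count=1: revealed 1 new [(2,2)] -> total=13
Click 3 (6,2) count=1: revealed 1 new [(6,2)] -> total=14
Click 4 (1,5) count=3: revealed 0 new [(none)] -> total=14

Answer: .......
.....##
..#..##
.....##
.....##
.....##
..#..##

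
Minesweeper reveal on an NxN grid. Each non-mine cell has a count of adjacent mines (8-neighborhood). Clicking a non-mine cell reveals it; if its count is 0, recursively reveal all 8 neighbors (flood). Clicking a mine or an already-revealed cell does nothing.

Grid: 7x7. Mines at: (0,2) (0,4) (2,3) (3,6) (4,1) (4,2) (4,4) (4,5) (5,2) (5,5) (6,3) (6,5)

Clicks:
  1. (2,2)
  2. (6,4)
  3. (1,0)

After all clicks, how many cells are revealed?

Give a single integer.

Click 1 (2,2) count=1: revealed 1 new [(2,2)] -> total=1
Click 2 (6,4) count=3: revealed 1 new [(6,4)] -> total=2
Click 3 (1,0) count=0: revealed 10 new [(0,0) (0,1) (1,0) (1,1) (1,2) (2,0) (2,1) (3,0) (3,1) (3,2)] -> total=12

Answer: 12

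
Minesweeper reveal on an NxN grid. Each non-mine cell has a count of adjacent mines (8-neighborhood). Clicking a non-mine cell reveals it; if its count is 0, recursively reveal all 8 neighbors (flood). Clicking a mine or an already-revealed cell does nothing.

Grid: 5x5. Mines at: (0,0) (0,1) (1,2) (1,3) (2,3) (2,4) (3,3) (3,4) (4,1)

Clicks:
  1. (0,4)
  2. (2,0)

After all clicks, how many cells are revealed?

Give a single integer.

Answer: 7

Derivation:
Click 1 (0,4) count=1: revealed 1 new [(0,4)] -> total=1
Click 2 (2,0) count=0: revealed 6 new [(1,0) (1,1) (2,0) (2,1) (3,0) (3,1)] -> total=7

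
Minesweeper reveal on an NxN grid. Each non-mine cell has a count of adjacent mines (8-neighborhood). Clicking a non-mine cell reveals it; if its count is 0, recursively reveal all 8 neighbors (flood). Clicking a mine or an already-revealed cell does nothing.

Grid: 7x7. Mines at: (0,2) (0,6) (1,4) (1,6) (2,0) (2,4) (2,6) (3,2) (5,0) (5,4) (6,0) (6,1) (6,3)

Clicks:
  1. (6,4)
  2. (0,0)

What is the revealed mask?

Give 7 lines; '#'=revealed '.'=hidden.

Click 1 (6,4) count=2: revealed 1 new [(6,4)] -> total=1
Click 2 (0,0) count=0: revealed 4 new [(0,0) (0,1) (1,0) (1,1)] -> total=5

Answer: ##.....
##.....
.......
.......
.......
.......
....#..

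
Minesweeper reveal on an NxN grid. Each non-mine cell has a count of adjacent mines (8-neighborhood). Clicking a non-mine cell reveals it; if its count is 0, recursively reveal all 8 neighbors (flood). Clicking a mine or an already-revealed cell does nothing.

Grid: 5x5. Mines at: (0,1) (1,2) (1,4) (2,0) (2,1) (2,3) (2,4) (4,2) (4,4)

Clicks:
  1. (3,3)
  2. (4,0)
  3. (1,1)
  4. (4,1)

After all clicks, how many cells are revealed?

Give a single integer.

Answer: 6

Derivation:
Click 1 (3,3) count=4: revealed 1 new [(3,3)] -> total=1
Click 2 (4,0) count=0: revealed 4 new [(3,0) (3,1) (4,0) (4,1)] -> total=5
Click 3 (1,1) count=4: revealed 1 new [(1,1)] -> total=6
Click 4 (4,1) count=1: revealed 0 new [(none)] -> total=6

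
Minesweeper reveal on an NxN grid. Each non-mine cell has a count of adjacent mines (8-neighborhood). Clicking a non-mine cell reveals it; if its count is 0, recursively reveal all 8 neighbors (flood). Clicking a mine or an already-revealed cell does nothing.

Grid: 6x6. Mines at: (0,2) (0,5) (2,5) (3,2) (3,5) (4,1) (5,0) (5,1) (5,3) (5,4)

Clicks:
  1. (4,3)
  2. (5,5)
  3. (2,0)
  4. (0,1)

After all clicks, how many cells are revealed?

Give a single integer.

Click 1 (4,3) count=3: revealed 1 new [(4,3)] -> total=1
Click 2 (5,5) count=1: revealed 1 new [(5,5)] -> total=2
Click 3 (2,0) count=0: revealed 8 new [(0,0) (0,1) (1,0) (1,1) (2,0) (2,1) (3,0) (3,1)] -> total=10
Click 4 (0,1) count=1: revealed 0 new [(none)] -> total=10

Answer: 10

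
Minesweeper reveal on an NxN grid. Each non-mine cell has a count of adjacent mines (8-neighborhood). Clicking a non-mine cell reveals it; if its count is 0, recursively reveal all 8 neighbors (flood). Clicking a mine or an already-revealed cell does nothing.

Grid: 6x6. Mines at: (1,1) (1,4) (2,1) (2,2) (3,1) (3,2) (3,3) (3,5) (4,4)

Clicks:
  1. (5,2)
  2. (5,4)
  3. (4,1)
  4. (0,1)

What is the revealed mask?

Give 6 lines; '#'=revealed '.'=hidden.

Click 1 (5,2) count=0: revealed 8 new [(4,0) (4,1) (4,2) (4,3) (5,0) (5,1) (5,2) (5,3)] -> total=8
Click 2 (5,4) count=1: revealed 1 new [(5,4)] -> total=9
Click 3 (4,1) count=2: revealed 0 new [(none)] -> total=9
Click 4 (0,1) count=1: revealed 1 new [(0,1)] -> total=10

Answer: .#....
......
......
......
####..
#####.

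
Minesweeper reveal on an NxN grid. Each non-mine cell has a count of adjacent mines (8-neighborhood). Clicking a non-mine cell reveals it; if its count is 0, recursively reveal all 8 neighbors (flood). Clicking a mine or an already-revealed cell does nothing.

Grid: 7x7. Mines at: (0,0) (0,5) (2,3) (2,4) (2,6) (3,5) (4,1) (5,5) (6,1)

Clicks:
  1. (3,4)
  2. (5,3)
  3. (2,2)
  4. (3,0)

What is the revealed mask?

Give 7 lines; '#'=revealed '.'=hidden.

Click 1 (3,4) count=3: revealed 1 new [(3,4)] -> total=1
Click 2 (5,3) count=0: revealed 11 new [(3,2) (3,3) (4,2) (4,3) (4,4) (5,2) (5,3) (5,4) (6,2) (6,3) (6,4)] -> total=12
Click 3 (2,2) count=1: revealed 1 new [(2,2)] -> total=13
Click 4 (3,0) count=1: revealed 1 new [(3,0)] -> total=14

Answer: .......
.......
..#....
#.###..
..###..
..###..
..###..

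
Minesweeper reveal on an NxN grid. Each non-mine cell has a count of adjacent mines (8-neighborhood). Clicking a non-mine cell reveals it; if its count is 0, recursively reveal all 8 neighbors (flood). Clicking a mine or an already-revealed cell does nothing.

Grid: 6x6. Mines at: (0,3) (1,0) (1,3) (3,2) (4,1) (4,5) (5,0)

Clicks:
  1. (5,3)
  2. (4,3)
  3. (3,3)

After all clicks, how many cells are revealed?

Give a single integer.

Answer: 7

Derivation:
Click 1 (5,3) count=0: revealed 6 new [(4,2) (4,3) (4,4) (5,2) (5,3) (5,4)] -> total=6
Click 2 (4,3) count=1: revealed 0 new [(none)] -> total=6
Click 3 (3,3) count=1: revealed 1 new [(3,3)] -> total=7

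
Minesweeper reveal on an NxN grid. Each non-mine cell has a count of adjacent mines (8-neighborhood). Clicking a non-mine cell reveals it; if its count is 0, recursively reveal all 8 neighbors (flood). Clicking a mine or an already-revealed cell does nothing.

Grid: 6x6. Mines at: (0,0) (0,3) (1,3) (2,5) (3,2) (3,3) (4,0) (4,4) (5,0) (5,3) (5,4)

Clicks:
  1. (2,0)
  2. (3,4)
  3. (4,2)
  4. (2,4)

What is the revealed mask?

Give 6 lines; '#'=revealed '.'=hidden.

Click 1 (2,0) count=0: revealed 6 new [(1,0) (1,1) (2,0) (2,1) (3,0) (3,1)] -> total=6
Click 2 (3,4) count=3: revealed 1 new [(3,4)] -> total=7
Click 3 (4,2) count=3: revealed 1 new [(4,2)] -> total=8
Click 4 (2,4) count=3: revealed 1 new [(2,4)] -> total=9

Answer: ......
##....
##..#.
##..#.
..#...
......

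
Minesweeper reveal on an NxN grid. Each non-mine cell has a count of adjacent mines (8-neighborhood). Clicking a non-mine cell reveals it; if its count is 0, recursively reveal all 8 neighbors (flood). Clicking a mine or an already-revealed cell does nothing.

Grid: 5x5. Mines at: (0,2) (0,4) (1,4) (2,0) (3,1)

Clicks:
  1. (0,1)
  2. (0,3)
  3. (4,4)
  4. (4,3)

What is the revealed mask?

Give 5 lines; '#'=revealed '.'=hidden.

Answer: .#.#.
.....
..###
..###
..###

Derivation:
Click 1 (0,1) count=1: revealed 1 new [(0,1)] -> total=1
Click 2 (0,3) count=3: revealed 1 new [(0,3)] -> total=2
Click 3 (4,4) count=0: revealed 9 new [(2,2) (2,3) (2,4) (3,2) (3,3) (3,4) (4,2) (4,3) (4,4)] -> total=11
Click 4 (4,3) count=0: revealed 0 new [(none)] -> total=11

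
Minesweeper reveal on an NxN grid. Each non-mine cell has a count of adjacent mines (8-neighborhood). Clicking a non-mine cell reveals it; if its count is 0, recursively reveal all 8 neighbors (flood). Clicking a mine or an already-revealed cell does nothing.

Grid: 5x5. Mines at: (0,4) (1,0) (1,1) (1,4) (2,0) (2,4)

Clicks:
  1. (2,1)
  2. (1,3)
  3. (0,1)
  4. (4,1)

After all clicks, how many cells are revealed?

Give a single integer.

Click 1 (2,1) count=3: revealed 1 new [(2,1)] -> total=1
Click 2 (1,3) count=3: revealed 1 new [(1,3)] -> total=2
Click 3 (0,1) count=2: revealed 1 new [(0,1)] -> total=3
Click 4 (4,1) count=0: revealed 12 new [(2,2) (2,3) (3,0) (3,1) (3,2) (3,3) (3,4) (4,0) (4,1) (4,2) (4,3) (4,4)] -> total=15

Answer: 15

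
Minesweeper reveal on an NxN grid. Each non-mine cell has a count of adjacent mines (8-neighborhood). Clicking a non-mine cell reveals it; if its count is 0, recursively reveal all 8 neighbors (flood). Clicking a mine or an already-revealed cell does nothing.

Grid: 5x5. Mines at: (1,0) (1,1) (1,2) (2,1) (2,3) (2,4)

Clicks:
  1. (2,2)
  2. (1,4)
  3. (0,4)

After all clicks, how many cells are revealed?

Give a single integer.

Answer: 5

Derivation:
Click 1 (2,2) count=4: revealed 1 new [(2,2)] -> total=1
Click 2 (1,4) count=2: revealed 1 new [(1,4)] -> total=2
Click 3 (0,4) count=0: revealed 3 new [(0,3) (0,4) (1,3)] -> total=5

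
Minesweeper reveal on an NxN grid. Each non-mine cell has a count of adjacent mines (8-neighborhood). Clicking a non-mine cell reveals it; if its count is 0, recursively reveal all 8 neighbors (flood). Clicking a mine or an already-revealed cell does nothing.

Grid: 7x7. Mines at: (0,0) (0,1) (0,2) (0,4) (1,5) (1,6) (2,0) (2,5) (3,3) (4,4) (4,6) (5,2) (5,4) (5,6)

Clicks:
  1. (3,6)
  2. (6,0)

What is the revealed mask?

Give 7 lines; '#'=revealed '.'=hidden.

Answer: .......
.......
.......
##....#
##.....
##.....
##.....

Derivation:
Click 1 (3,6) count=2: revealed 1 new [(3,6)] -> total=1
Click 2 (6,0) count=0: revealed 8 new [(3,0) (3,1) (4,0) (4,1) (5,0) (5,1) (6,0) (6,1)] -> total=9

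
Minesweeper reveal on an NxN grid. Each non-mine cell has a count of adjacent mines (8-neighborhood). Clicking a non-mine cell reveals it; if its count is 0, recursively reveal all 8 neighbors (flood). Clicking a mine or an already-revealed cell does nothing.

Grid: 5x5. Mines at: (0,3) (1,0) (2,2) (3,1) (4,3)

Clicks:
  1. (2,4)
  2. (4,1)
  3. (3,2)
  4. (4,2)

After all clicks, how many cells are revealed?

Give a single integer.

Click 1 (2,4) count=0: revealed 6 new [(1,3) (1,4) (2,3) (2,4) (3,3) (3,4)] -> total=6
Click 2 (4,1) count=1: revealed 1 new [(4,1)] -> total=7
Click 3 (3,2) count=3: revealed 1 new [(3,2)] -> total=8
Click 4 (4,2) count=2: revealed 1 new [(4,2)] -> total=9

Answer: 9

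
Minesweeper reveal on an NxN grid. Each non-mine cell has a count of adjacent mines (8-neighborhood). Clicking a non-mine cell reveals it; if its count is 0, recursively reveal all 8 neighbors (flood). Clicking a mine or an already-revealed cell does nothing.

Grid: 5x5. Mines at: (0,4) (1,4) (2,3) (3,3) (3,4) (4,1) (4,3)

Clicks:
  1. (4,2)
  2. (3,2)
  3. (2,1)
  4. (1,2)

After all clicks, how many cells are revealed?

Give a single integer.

Click 1 (4,2) count=3: revealed 1 new [(4,2)] -> total=1
Click 2 (3,2) count=4: revealed 1 new [(3,2)] -> total=2
Click 3 (2,1) count=0: revealed 13 new [(0,0) (0,1) (0,2) (0,3) (1,0) (1,1) (1,2) (1,3) (2,0) (2,1) (2,2) (3,0) (3,1)] -> total=15
Click 4 (1,2) count=1: revealed 0 new [(none)] -> total=15

Answer: 15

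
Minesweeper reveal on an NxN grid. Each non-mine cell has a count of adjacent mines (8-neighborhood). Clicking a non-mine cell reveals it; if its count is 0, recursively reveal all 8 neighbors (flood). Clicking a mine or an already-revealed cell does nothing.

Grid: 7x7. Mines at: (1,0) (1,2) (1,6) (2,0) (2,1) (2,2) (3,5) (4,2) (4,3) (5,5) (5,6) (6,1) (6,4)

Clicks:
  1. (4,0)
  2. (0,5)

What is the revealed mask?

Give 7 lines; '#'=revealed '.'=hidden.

Answer: .....#.
.......
.......
##.....
##.....
##.....
.......

Derivation:
Click 1 (4,0) count=0: revealed 6 new [(3,0) (3,1) (4,0) (4,1) (5,0) (5,1)] -> total=6
Click 2 (0,5) count=1: revealed 1 new [(0,5)] -> total=7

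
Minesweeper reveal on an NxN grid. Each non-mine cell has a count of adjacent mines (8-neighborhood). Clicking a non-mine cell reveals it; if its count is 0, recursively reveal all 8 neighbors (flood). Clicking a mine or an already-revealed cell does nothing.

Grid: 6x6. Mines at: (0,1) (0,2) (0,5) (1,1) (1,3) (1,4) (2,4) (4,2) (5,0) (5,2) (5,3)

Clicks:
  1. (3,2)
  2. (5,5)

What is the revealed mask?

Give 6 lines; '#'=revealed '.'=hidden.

Click 1 (3,2) count=1: revealed 1 new [(3,2)] -> total=1
Click 2 (5,5) count=0: revealed 6 new [(3,4) (3,5) (4,4) (4,5) (5,4) (5,5)] -> total=7

Answer: ......
......
......
..#.##
....##
....##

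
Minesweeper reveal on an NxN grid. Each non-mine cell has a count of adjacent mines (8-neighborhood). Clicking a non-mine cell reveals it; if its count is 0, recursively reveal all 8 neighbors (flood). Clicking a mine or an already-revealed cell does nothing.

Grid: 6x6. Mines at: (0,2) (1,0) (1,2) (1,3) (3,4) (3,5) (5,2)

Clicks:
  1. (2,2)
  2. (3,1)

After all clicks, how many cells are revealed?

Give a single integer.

Click 1 (2,2) count=2: revealed 1 new [(2,2)] -> total=1
Click 2 (3,1) count=0: revealed 13 new [(2,0) (2,1) (2,3) (3,0) (3,1) (3,2) (3,3) (4,0) (4,1) (4,2) (4,3) (5,0) (5,1)] -> total=14

Answer: 14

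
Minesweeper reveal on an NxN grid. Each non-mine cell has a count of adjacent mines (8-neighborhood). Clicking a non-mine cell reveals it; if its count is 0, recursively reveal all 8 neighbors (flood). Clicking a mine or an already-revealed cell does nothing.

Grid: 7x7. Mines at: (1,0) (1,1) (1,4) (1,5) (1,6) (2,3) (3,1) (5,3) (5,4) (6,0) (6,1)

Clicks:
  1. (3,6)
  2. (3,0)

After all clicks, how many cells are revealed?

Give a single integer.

Click 1 (3,6) count=0: revealed 13 new [(2,4) (2,5) (2,6) (3,4) (3,5) (3,6) (4,4) (4,5) (4,6) (5,5) (5,6) (6,5) (6,6)] -> total=13
Click 2 (3,0) count=1: revealed 1 new [(3,0)] -> total=14

Answer: 14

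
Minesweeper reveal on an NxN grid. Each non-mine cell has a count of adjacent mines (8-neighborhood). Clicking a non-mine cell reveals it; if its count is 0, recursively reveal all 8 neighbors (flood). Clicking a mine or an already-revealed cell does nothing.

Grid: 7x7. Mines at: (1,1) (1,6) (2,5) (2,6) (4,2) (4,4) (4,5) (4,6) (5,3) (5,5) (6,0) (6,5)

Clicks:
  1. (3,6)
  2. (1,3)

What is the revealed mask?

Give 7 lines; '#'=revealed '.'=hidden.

Click 1 (3,6) count=4: revealed 1 new [(3,6)] -> total=1
Click 2 (1,3) count=0: revealed 14 new [(0,2) (0,3) (0,4) (0,5) (1,2) (1,3) (1,4) (1,5) (2,2) (2,3) (2,4) (3,2) (3,3) (3,4)] -> total=15

Answer: ..####.
..####.
..###..
..###.#
.......
.......
.......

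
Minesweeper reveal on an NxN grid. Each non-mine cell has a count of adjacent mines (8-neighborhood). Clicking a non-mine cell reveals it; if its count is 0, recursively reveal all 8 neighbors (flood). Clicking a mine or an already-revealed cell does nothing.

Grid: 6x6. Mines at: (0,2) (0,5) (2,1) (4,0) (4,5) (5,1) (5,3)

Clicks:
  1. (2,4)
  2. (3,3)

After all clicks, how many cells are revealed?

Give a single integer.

Answer: 15

Derivation:
Click 1 (2,4) count=0: revealed 15 new [(1,2) (1,3) (1,4) (1,5) (2,2) (2,3) (2,4) (2,5) (3,2) (3,3) (3,4) (3,5) (4,2) (4,3) (4,4)] -> total=15
Click 2 (3,3) count=0: revealed 0 new [(none)] -> total=15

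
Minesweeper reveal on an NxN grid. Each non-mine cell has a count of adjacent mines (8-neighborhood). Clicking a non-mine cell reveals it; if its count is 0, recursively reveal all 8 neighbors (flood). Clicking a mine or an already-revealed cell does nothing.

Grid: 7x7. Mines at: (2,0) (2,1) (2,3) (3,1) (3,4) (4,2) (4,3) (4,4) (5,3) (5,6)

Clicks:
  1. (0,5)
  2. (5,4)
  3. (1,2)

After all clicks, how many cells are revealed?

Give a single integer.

Answer: 22

Derivation:
Click 1 (0,5) count=0: revealed 21 new [(0,0) (0,1) (0,2) (0,3) (0,4) (0,5) (0,6) (1,0) (1,1) (1,2) (1,3) (1,4) (1,5) (1,6) (2,4) (2,5) (2,6) (3,5) (3,6) (4,5) (4,6)] -> total=21
Click 2 (5,4) count=3: revealed 1 new [(5,4)] -> total=22
Click 3 (1,2) count=2: revealed 0 new [(none)] -> total=22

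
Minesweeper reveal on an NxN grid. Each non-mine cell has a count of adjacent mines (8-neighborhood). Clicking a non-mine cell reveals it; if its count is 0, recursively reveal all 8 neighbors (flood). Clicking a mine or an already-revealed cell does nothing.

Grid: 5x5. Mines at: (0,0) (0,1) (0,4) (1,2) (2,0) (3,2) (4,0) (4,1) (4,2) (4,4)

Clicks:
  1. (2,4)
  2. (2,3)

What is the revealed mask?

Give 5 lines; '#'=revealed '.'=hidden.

Click 1 (2,4) count=0: revealed 6 new [(1,3) (1,4) (2,3) (2,4) (3,3) (3,4)] -> total=6
Click 2 (2,3) count=2: revealed 0 new [(none)] -> total=6

Answer: .....
...##
...##
...##
.....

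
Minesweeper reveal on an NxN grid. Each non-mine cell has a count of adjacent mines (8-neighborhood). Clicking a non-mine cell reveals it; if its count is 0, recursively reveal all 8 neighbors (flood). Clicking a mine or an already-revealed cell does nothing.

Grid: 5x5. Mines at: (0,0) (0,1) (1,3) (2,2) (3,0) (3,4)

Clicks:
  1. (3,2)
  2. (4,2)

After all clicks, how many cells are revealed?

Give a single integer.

Click 1 (3,2) count=1: revealed 1 new [(3,2)] -> total=1
Click 2 (4,2) count=0: revealed 5 new [(3,1) (3,3) (4,1) (4,2) (4,3)] -> total=6

Answer: 6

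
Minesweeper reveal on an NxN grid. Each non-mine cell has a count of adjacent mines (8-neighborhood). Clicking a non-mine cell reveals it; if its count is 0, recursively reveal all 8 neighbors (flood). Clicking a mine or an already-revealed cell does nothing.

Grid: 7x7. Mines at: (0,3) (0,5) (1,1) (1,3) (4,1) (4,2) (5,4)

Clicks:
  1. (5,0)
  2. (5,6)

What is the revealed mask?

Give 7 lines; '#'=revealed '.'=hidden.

Click 1 (5,0) count=1: revealed 1 new [(5,0)] -> total=1
Click 2 (5,6) count=0: revealed 19 new [(1,4) (1,5) (1,6) (2,3) (2,4) (2,5) (2,6) (3,3) (3,4) (3,5) (3,6) (4,3) (4,4) (4,5) (4,6) (5,5) (5,6) (6,5) (6,6)] -> total=20

Answer: .......
....###
...####
...####
...####
#....##
.....##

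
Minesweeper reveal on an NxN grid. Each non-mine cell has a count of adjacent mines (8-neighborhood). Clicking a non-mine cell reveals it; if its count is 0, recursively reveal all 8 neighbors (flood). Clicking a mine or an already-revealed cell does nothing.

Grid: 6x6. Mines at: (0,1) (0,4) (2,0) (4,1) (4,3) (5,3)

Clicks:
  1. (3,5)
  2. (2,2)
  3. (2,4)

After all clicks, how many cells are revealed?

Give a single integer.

Click 1 (3,5) count=0: revealed 19 new [(1,1) (1,2) (1,3) (1,4) (1,5) (2,1) (2,2) (2,3) (2,4) (2,5) (3,1) (3,2) (3,3) (3,4) (3,5) (4,4) (4,5) (5,4) (5,5)] -> total=19
Click 2 (2,2) count=0: revealed 0 new [(none)] -> total=19
Click 3 (2,4) count=0: revealed 0 new [(none)] -> total=19

Answer: 19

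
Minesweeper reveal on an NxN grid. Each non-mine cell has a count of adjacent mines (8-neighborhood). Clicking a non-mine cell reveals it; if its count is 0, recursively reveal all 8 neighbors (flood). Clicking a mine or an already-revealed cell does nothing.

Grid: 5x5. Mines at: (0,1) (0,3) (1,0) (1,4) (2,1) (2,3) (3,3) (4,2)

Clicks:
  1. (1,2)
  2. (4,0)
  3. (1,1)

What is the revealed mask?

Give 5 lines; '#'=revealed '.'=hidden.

Click 1 (1,2) count=4: revealed 1 new [(1,2)] -> total=1
Click 2 (4,0) count=0: revealed 4 new [(3,0) (3,1) (4,0) (4,1)] -> total=5
Click 3 (1,1) count=3: revealed 1 new [(1,1)] -> total=6

Answer: .....
.##..
.....
##...
##...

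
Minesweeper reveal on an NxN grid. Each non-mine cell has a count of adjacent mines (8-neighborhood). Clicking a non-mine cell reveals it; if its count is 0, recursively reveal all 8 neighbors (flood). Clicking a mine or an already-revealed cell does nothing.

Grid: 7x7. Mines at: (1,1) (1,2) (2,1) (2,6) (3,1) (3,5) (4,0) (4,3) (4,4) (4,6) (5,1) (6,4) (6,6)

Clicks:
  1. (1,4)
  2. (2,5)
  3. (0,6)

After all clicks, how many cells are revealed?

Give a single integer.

Answer: 11

Derivation:
Click 1 (1,4) count=0: revealed 11 new [(0,3) (0,4) (0,5) (0,6) (1,3) (1,4) (1,5) (1,6) (2,3) (2,4) (2,5)] -> total=11
Click 2 (2,5) count=2: revealed 0 new [(none)] -> total=11
Click 3 (0,6) count=0: revealed 0 new [(none)] -> total=11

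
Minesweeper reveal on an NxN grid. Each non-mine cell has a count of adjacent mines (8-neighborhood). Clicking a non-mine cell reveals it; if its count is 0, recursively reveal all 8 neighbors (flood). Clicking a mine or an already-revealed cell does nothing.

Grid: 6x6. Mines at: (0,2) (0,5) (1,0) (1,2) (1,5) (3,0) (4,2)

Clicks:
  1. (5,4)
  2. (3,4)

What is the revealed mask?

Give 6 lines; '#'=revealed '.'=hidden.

Click 1 (5,4) count=0: revealed 12 new [(2,3) (2,4) (2,5) (3,3) (3,4) (3,5) (4,3) (4,4) (4,5) (5,3) (5,4) (5,5)] -> total=12
Click 2 (3,4) count=0: revealed 0 new [(none)] -> total=12

Answer: ......
......
...###
...###
...###
...###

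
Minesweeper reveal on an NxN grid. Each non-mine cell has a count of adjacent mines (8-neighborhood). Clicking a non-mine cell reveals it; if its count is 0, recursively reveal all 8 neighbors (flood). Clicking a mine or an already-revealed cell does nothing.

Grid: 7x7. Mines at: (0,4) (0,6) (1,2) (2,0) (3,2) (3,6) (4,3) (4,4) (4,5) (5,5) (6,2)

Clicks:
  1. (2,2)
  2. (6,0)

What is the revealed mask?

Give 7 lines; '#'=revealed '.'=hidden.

Click 1 (2,2) count=2: revealed 1 new [(2,2)] -> total=1
Click 2 (6,0) count=0: revealed 8 new [(3,0) (3,1) (4,0) (4,1) (5,0) (5,1) (6,0) (6,1)] -> total=9

Answer: .......
.......
..#....
##.....
##.....
##.....
##.....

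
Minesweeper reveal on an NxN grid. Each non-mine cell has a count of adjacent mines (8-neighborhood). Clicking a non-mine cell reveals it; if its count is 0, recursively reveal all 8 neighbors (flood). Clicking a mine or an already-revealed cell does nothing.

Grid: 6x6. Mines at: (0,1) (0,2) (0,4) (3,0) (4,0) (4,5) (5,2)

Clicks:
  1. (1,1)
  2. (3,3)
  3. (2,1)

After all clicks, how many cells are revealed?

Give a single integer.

Answer: 19

Derivation:
Click 1 (1,1) count=2: revealed 1 new [(1,1)] -> total=1
Click 2 (3,3) count=0: revealed 18 new [(1,2) (1,3) (1,4) (1,5) (2,1) (2,2) (2,3) (2,4) (2,5) (3,1) (3,2) (3,3) (3,4) (3,5) (4,1) (4,2) (4,3) (4,4)] -> total=19
Click 3 (2,1) count=1: revealed 0 new [(none)] -> total=19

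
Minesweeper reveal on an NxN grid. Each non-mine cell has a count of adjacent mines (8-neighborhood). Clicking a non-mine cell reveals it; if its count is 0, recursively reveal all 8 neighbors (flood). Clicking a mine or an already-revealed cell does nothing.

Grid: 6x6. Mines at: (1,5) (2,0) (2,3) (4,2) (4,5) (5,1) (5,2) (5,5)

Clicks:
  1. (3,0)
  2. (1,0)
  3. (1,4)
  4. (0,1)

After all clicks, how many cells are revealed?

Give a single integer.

Answer: 11

Derivation:
Click 1 (3,0) count=1: revealed 1 new [(3,0)] -> total=1
Click 2 (1,0) count=1: revealed 1 new [(1,0)] -> total=2
Click 3 (1,4) count=2: revealed 1 new [(1,4)] -> total=3
Click 4 (0,1) count=0: revealed 8 new [(0,0) (0,1) (0,2) (0,3) (0,4) (1,1) (1,2) (1,3)] -> total=11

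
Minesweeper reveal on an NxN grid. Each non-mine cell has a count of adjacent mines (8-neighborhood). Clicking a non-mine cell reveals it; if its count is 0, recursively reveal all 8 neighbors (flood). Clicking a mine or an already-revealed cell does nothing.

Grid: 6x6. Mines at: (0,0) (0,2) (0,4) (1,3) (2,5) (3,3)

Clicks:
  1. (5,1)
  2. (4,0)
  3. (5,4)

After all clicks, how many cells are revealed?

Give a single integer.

Click 1 (5,1) count=0: revealed 23 new [(1,0) (1,1) (1,2) (2,0) (2,1) (2,2) (3,0) (3,1) (3,2) (3,4) (3,5) (4,0) (4,1) (4,2) (4,3) (4,4) (4,5) (5,0) (5,1) (5,2) (5,3) (5,4) (5,5)] -> total=23
Click 2 (4,0) count=0: revealed 0 new [(none)] -> total=23
Click 3 (5,4) count=0: revealed 0 new [(none)] -> total=23

Answer: 23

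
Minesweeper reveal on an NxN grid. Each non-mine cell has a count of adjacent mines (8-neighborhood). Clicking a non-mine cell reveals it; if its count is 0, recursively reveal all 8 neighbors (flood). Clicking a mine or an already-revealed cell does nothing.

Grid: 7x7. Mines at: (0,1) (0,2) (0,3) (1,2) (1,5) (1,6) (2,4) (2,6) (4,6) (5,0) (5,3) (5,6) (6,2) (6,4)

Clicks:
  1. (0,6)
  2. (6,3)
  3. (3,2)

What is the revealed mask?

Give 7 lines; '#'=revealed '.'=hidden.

Answer: ......#
##.....
####...
####...
####...
.......
...#...

Derivation:
Click 1 (0,6) count=2: revealed 1 new [(0,6)] -> total=1
Click 2 (6,3) count=3: revealed 1 new [(6,3)] -> total=2
Click 3 (3,2) count=0: revealed 14 new [(1,0) (1,1) (2,0) (2,1) (2,2) (2,3) (3,0) (3,1) (3,2) (3,3) (4,0) (4,1) (4,2) (4,3)] -> total=16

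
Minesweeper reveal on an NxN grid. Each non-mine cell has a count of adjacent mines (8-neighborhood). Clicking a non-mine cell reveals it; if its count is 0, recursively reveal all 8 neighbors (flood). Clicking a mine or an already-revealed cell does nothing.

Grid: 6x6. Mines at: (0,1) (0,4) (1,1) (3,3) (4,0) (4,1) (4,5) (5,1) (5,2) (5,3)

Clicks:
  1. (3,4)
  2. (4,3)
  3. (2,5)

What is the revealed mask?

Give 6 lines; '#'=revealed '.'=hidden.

Answer: ......
....##
....##
....##
...#..
......

Derivation:
Click 1 (3,4) count=2: revealed 1 new [(3,4)] -> total=1
Click 2 (4,3) count=3: revealed 1 new [(4,3)] -> total=2
Click 3 (2,5) count=0: revealed 5 new [(1,4) (1,5) (2,4) (2,5) (3,5)] -> total=7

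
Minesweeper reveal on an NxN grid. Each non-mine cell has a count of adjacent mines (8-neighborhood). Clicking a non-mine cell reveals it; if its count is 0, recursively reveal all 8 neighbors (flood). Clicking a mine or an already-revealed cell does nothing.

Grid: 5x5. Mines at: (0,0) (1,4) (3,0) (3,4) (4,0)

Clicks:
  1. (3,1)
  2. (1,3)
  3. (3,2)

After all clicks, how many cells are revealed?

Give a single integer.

Answer: 15

Derivation:
Click 1 (3,1) count=2: revealed 1 new [(3,1)] -> total=1
Click 2 (1,3) count=1: revealed 1 new [(1,3)] -> total=2
Click 3 (3,2) count=0: revealed 13 new [(0,1) (0,2) (0,3) (1,1) (1,2) (2,1) (2,2) (2,3) (3,2) (3,3) (4,1) (4,2) (4,3)] -> total=15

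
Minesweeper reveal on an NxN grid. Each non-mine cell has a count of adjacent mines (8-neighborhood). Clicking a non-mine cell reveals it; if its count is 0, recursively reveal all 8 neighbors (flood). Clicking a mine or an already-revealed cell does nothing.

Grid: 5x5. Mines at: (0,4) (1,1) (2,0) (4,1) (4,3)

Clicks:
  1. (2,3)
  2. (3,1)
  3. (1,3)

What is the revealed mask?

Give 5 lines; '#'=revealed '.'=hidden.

Click 1 (2,3) count=0: revealed 9 new [(1,2) (1,3) (1,4) (2,2) (2,3) (2,4) (3,2) (3,3) (3,4)] -> total=9
Click 2 (3,1) count=2: revealed 1 new [(3,1)] -> total=10
Click 3 (1,3) count=1: revealed 0 new [(none)] -> total=10

Answer: .....
..###
..###
.####
.....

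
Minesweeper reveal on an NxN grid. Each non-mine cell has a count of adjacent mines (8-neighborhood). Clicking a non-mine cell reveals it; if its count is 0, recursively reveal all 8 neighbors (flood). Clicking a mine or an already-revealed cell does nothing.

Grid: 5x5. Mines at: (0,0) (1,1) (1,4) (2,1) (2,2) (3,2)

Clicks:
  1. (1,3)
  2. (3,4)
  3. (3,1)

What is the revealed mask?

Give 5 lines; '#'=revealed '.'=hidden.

Answer: .....
...#.
...##
.#.##
...##

Derivation:
Click 1 (1,3) count=2: revealed 1 new [(1,3)] -> total=1
Click 2 (3,4) count=0: revealed 6 new [(2,3) (2,4) (3,3) (3,4) (4,3) (4,4)] -> total=7
Click 3 (3,1) count=3: revealed 1 new [(3,1)] -> total=8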